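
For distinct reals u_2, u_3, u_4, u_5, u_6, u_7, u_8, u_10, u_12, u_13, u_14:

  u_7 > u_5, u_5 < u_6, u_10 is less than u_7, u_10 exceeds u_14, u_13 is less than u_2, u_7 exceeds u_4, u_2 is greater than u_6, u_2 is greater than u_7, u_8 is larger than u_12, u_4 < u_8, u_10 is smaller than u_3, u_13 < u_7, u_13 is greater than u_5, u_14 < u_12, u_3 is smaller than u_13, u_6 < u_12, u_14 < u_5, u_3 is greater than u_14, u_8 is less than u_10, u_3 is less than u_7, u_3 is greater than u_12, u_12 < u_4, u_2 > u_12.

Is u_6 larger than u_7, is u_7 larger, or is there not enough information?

The relevant relations are u_6 < u_12; u_12 < u_4; u_4 < u_8; u_8 < u_10; u_10 < u_3; u_3 < u_13; u_13 < u_7.
Chaining these gives u_6 < u_12 < u_4 < u_8 < u_10 < u_3 < u_13 < u_7.
So u_7 is larger.

u_7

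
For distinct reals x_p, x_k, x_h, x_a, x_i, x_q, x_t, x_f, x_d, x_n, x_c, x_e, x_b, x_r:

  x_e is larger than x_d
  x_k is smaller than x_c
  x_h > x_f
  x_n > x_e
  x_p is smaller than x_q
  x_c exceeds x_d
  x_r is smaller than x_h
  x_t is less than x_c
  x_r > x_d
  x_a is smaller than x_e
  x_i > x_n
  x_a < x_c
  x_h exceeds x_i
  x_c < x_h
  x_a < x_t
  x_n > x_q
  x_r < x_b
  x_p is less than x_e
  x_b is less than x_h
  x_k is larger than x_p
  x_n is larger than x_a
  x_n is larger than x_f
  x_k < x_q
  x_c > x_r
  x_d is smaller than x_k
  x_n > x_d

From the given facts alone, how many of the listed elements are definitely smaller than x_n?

7

Directly below x_n: x_f, x_d, x_q, x_a, x_e.
One step further: x_p, x_k (7 so far).
Nothing else is reachable below x_n; 7 in all.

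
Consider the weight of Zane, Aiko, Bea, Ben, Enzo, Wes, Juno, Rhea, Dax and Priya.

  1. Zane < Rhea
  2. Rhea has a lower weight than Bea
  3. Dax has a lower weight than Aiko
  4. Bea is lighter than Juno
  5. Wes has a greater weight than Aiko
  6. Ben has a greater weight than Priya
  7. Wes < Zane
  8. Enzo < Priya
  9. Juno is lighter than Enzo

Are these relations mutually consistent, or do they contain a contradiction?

The single ordering Dax < Aiko < Wes < Zane < Rhea < Bea < Juno < Enzo < Priya < Ben satisfies every listed relation, so no contradiction arises.

consistent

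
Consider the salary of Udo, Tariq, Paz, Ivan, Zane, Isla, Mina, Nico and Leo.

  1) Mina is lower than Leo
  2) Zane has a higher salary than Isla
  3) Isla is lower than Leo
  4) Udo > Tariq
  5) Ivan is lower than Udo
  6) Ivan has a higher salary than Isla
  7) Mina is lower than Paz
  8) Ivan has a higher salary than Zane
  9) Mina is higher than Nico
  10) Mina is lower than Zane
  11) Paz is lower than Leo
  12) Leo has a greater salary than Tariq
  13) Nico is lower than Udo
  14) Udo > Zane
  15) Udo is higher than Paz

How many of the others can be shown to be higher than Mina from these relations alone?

5

The elements the relations force above Mina are Zane, Paz, Leo, Ivan, Udo — no chain reaches any other.
That is 5.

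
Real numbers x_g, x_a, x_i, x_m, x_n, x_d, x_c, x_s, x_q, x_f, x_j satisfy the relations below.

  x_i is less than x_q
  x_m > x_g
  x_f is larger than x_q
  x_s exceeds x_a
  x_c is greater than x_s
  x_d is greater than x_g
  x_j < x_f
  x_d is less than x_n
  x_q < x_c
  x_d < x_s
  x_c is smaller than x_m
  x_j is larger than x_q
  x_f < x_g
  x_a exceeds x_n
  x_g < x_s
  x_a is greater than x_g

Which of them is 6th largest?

Piecing the relations together gives one ordering: x_i < x_q < x_j < x_f < x_g < x_d < x_n < x_a < x_s < x_c < x_m.
The 6th largest is x_d.

x_d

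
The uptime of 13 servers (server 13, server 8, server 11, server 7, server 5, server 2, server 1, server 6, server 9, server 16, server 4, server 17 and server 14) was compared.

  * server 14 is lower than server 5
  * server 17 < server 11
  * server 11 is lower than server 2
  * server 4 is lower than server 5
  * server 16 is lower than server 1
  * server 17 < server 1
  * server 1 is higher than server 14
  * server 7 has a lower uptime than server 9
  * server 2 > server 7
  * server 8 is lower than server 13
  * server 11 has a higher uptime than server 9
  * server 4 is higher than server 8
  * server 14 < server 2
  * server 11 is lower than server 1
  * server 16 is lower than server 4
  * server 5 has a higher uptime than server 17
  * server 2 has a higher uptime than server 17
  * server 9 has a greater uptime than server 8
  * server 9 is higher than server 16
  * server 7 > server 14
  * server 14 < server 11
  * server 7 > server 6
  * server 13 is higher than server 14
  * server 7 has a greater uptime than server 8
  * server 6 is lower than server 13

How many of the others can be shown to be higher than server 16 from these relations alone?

6

The elements the relations force above server 16 are server 4, server 9, server 11, server 1, server 2, server 5 — no chain reaches any other.
That is 6.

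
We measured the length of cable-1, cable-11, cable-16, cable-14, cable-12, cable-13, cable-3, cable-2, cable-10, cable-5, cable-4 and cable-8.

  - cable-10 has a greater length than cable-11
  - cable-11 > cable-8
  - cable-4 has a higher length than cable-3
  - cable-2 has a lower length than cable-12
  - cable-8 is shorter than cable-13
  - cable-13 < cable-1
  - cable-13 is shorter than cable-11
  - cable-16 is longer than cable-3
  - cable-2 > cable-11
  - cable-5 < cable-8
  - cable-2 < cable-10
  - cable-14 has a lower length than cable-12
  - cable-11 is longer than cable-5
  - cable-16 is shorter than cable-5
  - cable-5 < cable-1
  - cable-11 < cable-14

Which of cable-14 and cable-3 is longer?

cable-3 < cable-16 < cable-5 < cable-8 < cable-13 < cable-11 < cable-14, by transitivity through cable-16, cable-5, cable-8, cable-13, cable-11.
So cable-3 < cable-14; cable-14 is the longer of the two.

cable-14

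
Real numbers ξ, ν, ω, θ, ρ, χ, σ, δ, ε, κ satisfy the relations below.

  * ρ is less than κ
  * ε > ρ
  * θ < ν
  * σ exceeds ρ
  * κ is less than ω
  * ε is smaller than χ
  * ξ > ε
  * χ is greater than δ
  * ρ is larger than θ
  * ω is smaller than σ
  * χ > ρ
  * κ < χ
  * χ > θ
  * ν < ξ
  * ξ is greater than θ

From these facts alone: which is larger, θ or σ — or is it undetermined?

σ

Chaining the given relations: θ < ρ < κ < ω < σ.
So σ is larger.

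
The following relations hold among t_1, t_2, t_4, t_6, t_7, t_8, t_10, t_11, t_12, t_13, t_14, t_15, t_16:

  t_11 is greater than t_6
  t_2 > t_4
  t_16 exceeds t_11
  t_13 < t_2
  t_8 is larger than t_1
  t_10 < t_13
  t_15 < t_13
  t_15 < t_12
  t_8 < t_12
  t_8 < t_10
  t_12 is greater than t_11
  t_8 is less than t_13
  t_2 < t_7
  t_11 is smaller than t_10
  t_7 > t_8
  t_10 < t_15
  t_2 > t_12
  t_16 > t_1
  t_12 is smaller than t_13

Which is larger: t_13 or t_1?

t_13

Chaining the given relations: t_1 < t_8 < t_10 < t_15 < t_12 < t_13.
So t_1 < t_13; t_13 is the larger of the two.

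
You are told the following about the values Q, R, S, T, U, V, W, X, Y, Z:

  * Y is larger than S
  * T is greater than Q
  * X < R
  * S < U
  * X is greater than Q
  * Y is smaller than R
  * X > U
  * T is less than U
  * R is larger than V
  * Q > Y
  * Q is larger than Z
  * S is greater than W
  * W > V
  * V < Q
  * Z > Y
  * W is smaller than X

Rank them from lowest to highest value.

V < W < S < Y < Z < Q < T < U < X < R

Nothing is placed below V, so it is least; from there V < W; W < S; S < Y; Y < Z; Z < Q; Q < T; T < U; U < X; X < R, each given directly.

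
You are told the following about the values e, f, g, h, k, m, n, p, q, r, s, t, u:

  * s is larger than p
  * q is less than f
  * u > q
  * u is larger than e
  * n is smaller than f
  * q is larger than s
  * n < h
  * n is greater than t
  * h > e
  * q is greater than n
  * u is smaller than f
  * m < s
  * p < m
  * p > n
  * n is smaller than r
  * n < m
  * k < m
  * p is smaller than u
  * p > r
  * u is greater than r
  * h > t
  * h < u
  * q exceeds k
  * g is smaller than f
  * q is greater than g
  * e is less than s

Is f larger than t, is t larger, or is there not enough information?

t < n and n < r give t < r.
Then r < p extends the chain to p.
Then p < m extends the chain to m.
With m < s: t < n < r < p < m < s.
With s < q: t < n < r < p < m < s < q.
Then q < u extends the chain to u.
With u < f: t < n < r < p < m < s < q < u < f.
So f is larger.

f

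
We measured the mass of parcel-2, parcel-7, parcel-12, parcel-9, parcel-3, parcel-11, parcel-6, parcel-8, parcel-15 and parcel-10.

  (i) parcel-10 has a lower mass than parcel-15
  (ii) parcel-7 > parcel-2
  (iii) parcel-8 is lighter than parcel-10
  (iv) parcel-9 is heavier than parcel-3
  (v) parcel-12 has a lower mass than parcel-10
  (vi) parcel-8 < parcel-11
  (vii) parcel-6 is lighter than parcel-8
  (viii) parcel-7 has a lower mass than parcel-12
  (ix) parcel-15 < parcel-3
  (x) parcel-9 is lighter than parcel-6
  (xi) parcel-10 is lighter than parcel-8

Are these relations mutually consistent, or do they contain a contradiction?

Chaining the given relations yields parcel-10 < parcel-15 < parcel-3 < parcel-9 < parcel-6 < parcel-8, so parcel-10 < parcel-8. But one relation states parcel-8 < parcel-10. These cannot both hold.

inconsistent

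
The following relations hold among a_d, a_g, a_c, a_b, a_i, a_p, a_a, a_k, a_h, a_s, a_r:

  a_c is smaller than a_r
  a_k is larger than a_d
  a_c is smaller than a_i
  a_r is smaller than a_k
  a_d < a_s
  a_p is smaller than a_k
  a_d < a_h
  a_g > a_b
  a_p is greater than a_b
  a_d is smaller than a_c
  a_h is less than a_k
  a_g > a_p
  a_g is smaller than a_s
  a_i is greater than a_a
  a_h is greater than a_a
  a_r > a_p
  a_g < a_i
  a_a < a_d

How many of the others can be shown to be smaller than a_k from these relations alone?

The elements the relations force below a_k are a_b, a_a, a_d, a_h, a_c, a_p, a_r — no chain reaches any other.
That is 7.

7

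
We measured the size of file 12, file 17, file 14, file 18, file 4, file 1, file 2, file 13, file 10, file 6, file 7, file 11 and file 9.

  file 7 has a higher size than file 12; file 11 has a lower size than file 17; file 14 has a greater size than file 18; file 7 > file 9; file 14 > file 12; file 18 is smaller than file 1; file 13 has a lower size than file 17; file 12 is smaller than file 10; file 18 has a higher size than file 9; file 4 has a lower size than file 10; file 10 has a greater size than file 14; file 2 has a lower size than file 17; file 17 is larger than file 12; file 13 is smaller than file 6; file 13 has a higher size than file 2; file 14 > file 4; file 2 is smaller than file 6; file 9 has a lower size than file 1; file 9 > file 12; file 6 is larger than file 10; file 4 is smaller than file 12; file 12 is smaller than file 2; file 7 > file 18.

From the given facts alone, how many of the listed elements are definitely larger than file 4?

Directly above file 4: file 12, file 14, file 10.
One step further: file 9, file 2, file 7, file 17, file 6 (8 so far).
One step further: file 18, file 1, file 13 (11 so far).
No other element is forced above file 4 by the given relations, so the count is 11.

11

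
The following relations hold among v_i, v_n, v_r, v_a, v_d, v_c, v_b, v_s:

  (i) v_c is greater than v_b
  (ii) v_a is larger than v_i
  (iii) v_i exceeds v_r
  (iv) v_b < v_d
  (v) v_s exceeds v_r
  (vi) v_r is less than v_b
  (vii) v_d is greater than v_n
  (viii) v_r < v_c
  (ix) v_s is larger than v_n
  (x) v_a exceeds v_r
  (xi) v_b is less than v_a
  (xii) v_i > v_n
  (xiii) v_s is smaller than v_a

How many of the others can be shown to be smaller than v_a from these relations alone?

5

The elements the relations force below v_a are v_r, v_n, v_b, v_i, v_s — no chain reaches any other.
That is 5.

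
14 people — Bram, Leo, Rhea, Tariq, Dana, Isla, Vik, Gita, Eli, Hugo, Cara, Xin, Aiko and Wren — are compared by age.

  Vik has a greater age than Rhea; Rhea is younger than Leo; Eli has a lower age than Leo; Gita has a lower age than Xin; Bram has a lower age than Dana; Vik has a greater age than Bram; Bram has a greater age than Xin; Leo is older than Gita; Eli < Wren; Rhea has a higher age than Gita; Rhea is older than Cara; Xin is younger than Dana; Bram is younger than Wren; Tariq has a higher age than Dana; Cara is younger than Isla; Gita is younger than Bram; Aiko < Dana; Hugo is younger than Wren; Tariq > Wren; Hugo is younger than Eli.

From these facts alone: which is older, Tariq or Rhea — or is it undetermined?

Following every chain through Rhea: above Rhea we get Leo, Vik; below Rhea we get Gita, Cara.
Tariq is not reached, and no chain runs the other way from Tariq to Rhea.
So the given relations leave the order of Rhea and Tariq undetermined.

undetermined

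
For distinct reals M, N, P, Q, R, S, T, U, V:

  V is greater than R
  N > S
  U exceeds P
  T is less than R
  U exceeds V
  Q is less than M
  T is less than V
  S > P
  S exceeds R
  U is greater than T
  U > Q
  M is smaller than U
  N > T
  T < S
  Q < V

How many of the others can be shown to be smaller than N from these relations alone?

The elements the relations force below N are T, R, P, S — no chain reaches any other.
That is 4.

4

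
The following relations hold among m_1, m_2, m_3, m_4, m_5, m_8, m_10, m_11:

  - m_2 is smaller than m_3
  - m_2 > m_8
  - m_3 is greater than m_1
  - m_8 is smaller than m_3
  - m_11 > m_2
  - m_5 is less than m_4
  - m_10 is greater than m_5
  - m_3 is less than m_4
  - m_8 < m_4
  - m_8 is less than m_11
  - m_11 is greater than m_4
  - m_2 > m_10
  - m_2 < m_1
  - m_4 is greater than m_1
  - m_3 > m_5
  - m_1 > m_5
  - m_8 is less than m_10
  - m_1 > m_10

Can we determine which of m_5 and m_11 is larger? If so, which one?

The relevant relations are m_5 < m_10; m_10 < m_2; m_2 < m_1; m_1 < m_3; m_3 < m_4; m_4 < m_11.
Chaining these gives m_5 < m_10 < m_2 < m_1 < m_3 < m_4 < m_11.
So m_11 is larger.

m_11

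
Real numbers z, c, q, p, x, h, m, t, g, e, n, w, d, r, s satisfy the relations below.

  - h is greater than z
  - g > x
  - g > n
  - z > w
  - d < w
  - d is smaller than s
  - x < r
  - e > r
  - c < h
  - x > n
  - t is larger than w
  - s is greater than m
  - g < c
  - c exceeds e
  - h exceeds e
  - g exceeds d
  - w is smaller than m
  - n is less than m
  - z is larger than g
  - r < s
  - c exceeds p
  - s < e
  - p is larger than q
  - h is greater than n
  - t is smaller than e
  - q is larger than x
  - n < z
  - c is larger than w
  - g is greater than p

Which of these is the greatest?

h

n is not greatest since n < x; d is not greatest since d < s; x is not greatest since x < r; q is not greatest since q < p; w is not greatest since w < z; r is not greatest since r < e; p is not greatest since p < g; t is not greatest since t < e; g is not greatest since g < z; z is not greatest since z < h; m is not greatest since m < s; s is not greatest since s < e; e is not greatest since e < c; c is not greatest since c < h.
Only h has nothing above it, so h is the greatest.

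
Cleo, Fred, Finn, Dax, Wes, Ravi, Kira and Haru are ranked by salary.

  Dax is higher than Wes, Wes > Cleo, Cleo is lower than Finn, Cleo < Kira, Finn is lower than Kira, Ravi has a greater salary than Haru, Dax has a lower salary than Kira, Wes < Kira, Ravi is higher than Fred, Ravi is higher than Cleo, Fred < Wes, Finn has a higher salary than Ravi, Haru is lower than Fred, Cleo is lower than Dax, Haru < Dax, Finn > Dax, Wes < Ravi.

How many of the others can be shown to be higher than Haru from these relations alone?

6

Directly above Haru: Fred, Ravi, Dax.
One step further: Wes, Finn, Kira (6 so far).
No other element is forced above Haru by the given relations, so the count is 6.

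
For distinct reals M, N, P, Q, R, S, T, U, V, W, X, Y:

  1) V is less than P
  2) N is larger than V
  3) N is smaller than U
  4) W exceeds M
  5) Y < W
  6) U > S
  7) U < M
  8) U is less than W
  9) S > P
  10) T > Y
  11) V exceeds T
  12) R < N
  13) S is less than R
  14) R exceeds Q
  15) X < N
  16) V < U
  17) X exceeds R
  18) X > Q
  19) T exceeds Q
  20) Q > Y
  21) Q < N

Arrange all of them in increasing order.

Y < Q < T < V < P < S < R < X < N < U < M < W

Nothing is placed below Y, so it is least; from there Y < Q; Q < T; T < V; V < P; P < S; S < R; R < X; X < N; N < U; U < M; M < W, each given directly.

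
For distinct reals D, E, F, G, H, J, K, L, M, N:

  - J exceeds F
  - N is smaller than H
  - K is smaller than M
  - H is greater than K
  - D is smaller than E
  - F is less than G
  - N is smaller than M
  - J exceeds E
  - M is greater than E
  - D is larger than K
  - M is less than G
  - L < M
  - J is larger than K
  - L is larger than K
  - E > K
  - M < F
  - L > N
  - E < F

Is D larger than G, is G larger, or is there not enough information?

G

D < E and E < M give D < M.
Then M < F extends the chain to F.
With F < G: D < E < M < F < G.
So G is larger.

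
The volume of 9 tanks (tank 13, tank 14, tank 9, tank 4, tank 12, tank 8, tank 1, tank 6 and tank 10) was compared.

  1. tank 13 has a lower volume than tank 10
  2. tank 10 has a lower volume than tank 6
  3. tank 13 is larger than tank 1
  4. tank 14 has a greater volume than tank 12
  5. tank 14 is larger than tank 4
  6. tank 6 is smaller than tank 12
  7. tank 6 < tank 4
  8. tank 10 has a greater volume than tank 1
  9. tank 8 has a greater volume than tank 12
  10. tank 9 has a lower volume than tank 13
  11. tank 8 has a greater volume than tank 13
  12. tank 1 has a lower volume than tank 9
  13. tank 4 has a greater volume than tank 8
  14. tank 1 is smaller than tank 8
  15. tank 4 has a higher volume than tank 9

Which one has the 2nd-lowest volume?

tank 9

The consecutive relations fix a unique order: tank 1 < tank 9 < tank 13 < tank 10 < tank 6 < tank 12 < tank 8 < tank 4 < tank 14.
The 2nd smallest is tank 9.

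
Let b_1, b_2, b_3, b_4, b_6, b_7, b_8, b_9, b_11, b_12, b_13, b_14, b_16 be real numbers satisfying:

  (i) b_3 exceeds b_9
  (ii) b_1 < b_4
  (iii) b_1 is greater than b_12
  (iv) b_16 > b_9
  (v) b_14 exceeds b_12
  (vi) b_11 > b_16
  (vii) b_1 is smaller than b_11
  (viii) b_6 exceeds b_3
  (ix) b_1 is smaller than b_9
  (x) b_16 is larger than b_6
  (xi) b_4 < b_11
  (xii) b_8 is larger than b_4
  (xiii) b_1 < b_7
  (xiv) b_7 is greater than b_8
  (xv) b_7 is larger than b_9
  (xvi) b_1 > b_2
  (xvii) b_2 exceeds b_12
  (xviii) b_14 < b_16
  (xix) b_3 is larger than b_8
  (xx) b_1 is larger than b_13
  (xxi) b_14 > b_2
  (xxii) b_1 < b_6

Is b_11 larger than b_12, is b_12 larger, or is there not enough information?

b_11

Link the given pairs in sequence: b_12 < b_2; b_2 < b_1; b_1 < b_4; b_4 < b_8; b_8 < b_3; b_3 < b_6; b_6 < b_16; b_16 < b_11.
Chaining these gives b_12 < b_2 < b_1 < b_4 < b_8 < b_3 < b_6 < b_16 < b_11.
So b_11 is larger.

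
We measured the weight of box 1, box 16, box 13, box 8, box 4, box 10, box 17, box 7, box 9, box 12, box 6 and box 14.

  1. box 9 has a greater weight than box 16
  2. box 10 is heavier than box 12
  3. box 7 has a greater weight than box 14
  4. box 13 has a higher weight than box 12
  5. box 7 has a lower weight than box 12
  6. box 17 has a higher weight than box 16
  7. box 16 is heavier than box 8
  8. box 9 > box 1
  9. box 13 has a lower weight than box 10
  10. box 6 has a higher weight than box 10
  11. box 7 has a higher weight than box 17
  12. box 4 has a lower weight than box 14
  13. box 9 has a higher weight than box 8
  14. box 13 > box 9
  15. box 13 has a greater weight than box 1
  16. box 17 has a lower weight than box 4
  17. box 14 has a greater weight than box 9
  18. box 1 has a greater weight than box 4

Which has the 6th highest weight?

Piecing the relations together gives one ordering: box 8 < box 16 < box 17 < box 4 < box 1 < box 9 < box 14 < box 7 < box 12 < box 13 < box 10 < box 6.
Counting 6 from the largest end gives box 14.

box 14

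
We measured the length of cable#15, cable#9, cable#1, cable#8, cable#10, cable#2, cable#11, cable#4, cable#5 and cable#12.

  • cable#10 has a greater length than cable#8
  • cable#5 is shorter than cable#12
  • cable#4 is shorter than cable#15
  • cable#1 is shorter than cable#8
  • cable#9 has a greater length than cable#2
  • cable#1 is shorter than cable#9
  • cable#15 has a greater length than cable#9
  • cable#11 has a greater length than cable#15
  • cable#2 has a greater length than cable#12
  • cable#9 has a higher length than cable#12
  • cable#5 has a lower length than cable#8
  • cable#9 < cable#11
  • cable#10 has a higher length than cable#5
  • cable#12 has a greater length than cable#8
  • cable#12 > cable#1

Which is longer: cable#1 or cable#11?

cable#11

cable#1 < cable#8 and cable#8 < cable#12 give cable#1 < cable#12.
With cable#12 < cable#9: cable#1 < cable#8 < cable#12 < cable#9.
With cable#9 < cable#15: cable#1 < cable#8 < cable#12 < cable#9 < cable#15.
Then cable#15 < cable#11 extends the chain to cable#11.
So cable#1 < cable#11; cable#11 is the longer of the two.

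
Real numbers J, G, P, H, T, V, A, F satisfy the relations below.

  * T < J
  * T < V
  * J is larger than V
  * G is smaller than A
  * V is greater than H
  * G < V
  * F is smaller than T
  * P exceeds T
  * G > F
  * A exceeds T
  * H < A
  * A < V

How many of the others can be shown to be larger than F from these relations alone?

The elements the relations force above F are T, G, A, V, J, P — no chain reaches any other.
That is 6.

6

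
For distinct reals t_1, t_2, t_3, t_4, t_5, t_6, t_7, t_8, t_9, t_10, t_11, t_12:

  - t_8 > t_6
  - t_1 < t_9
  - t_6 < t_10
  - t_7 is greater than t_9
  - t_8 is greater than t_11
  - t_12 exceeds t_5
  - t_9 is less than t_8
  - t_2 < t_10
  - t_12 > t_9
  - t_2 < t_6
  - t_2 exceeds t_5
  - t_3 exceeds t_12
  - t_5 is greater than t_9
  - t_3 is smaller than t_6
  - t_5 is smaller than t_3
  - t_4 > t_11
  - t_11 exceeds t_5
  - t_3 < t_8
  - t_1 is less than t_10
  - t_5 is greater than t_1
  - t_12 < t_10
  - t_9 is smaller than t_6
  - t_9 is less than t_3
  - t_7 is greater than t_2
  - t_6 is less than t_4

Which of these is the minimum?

t_9 is not least since t_1 < t_9; t_5 is not least since t_1 < t_5; t_11 is not least since t_5 < t_11; t_12 is not least since t_5 < t_12; t_2 is not least since t_5 < t_2; t_3 is not least since t_12 < t_3; t_6 is not least since t_2 < t_6; t_4 is not least since t_11 < t_4; t_8 is not least since t_9 < t_8; t_7 is not least since t_2 < t_7; t_10 is not least since t_1 < t_10.
Only t_1 has nothing below it, so t_1 is the minimum.

t_1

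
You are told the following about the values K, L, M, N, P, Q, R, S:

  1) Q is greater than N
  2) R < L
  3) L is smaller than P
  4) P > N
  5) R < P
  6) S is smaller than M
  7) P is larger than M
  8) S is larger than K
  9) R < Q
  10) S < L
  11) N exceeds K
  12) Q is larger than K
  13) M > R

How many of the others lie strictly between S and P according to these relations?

2

The relations place S below P. An element lies strictly between them when it is forced above S and also forced below P.
Above S: {L, M}. Below P: {K, N, R, L, M}.
Intersection: {L, M} — 2.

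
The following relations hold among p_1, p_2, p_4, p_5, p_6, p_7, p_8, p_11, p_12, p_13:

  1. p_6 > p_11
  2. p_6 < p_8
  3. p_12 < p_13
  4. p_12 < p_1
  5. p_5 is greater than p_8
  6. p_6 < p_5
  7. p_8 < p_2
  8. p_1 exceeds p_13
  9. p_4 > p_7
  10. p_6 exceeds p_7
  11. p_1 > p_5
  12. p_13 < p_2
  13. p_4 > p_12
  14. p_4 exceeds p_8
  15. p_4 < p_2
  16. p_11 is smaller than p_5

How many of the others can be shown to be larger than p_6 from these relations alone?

5

The elements the relations force above p_6 are p_8, p_4, p_5, p_2, p_1 — no chain reaches any other.
That is 5.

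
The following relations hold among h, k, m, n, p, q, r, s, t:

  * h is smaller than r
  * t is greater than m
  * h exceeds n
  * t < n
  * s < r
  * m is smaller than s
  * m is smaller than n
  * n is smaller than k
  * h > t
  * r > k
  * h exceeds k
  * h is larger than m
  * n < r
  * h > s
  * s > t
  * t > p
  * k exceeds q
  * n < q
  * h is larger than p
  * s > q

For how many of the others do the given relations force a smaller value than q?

4

Directly below q: n.
One step further: m, t (3 so far).
One step further: p (4 so far).
Nothing else is reachable below q; 4 in all.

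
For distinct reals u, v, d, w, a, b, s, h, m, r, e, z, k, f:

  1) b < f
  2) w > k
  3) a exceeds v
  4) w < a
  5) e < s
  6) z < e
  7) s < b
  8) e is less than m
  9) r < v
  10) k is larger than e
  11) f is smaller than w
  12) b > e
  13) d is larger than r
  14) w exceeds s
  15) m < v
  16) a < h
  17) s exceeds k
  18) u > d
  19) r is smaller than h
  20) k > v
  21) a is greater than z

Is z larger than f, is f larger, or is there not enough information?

z < e and e < m give z < m.
Then m < v extends the chain to v.
With v < k: z < e < m < v < k.
Then k < s extends the chain to s.
Then s < b extends the chain to b.
Then b < f extends the chain to f.
So f is larger.

f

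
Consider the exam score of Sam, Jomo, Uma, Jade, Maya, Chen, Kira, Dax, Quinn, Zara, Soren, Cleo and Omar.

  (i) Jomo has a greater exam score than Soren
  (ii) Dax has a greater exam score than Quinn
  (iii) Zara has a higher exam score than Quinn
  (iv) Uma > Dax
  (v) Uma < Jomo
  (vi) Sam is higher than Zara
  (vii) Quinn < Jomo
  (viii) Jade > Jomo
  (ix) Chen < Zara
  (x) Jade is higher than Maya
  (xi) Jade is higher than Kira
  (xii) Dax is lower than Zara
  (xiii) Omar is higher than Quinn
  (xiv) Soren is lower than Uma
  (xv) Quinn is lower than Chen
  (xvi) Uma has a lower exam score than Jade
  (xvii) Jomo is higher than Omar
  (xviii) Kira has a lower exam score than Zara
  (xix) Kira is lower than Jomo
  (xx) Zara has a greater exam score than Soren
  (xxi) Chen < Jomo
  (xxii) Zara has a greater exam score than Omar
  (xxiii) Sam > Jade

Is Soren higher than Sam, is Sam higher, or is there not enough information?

The relevant relations are Soren < Uma; Uma < Jomo; Jomo < Jade; Jade < Sam.
Together: Soren < Uma < Jomo < Jade < Sam.
So Sam is higher.

Sam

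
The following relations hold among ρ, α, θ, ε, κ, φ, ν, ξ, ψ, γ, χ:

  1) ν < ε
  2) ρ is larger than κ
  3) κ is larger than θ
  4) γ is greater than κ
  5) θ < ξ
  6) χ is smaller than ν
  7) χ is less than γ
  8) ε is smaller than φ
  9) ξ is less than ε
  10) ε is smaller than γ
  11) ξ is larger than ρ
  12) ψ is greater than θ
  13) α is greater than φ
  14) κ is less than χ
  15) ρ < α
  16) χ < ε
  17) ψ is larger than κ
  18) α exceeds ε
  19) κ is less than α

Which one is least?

θ

κ is not least since θ < κ; ρ is not least since κ < ρ; ξ is not least since θ < ξ; χ is not least since κ < χ; ν is not least since χ < ν; ε is not least since χ < ε; ψ is not least since θ < ψ; φ is not least since ε < φ; γ is not least since χ < γ; α is not least since ρ < α.
Only θ has nothing below it, so θ is the least.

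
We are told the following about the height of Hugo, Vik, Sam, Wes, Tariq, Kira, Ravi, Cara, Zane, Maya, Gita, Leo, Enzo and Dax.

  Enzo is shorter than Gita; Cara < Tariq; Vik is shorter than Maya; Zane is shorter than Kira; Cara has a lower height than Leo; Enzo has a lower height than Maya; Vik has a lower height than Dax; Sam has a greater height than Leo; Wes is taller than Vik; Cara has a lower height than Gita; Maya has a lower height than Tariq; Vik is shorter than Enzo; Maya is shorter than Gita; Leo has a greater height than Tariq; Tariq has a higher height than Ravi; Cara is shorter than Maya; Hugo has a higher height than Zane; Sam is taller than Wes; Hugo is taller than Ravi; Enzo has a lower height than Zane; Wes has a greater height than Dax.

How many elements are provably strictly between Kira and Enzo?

1

The relations place Enzo below Kira. An element lies strictly between them when it is forced above Enzo and also forced below Kira.
Above Enzo: {Zane, Hugo, Maya, Tariq, Leo, Sam, Gita}. Below Kira: {Vik, Zane}.
Intersection: {Zane} — 1.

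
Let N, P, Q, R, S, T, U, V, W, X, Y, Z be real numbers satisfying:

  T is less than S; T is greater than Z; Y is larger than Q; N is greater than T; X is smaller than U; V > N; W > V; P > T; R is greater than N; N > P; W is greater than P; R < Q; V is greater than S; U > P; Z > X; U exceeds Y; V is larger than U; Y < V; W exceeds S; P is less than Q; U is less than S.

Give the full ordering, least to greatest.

Nothing is placed below X, so it is least; from there X < Z; Z < T; T < P; P < N; N < R; R < Q; Q < Y; Y < U; U < S; S < V; V < W, each given directly.

X < Z < T < P < N < R < Q < Y < U < S < V < W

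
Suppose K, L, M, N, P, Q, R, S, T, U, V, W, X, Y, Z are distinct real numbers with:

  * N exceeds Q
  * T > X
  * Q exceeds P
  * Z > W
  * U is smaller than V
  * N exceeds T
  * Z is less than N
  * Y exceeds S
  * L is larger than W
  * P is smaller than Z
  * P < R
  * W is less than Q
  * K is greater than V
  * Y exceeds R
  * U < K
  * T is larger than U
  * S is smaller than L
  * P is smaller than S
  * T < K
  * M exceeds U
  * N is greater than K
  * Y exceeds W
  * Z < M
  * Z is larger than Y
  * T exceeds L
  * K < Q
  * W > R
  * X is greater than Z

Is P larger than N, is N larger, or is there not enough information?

P < R and R < W give P < W.
With W < Y: P < R < W < Y.
Then Y < Z extends the chain to Z.
Then Z < X extends the chain to X.
With X < T: P < R < W < Y < Z < X < T.
With T < K: P < R < W < Y < Z < X < T < K.
With K < Q: P < R < W < Y < Z < X < T < K < Q.
Then Q < N extends the chain to N.
So N is larger.

N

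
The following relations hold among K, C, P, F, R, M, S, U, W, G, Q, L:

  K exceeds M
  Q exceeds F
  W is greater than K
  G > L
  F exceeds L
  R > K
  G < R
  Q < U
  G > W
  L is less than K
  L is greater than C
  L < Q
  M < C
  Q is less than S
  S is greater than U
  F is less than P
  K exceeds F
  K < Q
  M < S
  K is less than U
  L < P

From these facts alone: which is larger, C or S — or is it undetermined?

S

Following the relations from C: C < L < F < K < Q < U < S.
So S is larger.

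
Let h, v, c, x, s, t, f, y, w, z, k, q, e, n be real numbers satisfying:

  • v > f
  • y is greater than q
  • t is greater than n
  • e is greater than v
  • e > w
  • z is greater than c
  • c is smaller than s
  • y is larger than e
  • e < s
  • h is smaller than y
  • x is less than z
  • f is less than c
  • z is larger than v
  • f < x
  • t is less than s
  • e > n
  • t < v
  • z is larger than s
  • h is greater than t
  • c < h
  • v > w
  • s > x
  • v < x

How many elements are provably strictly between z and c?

1

Chaining upward from c reaches: s, h, y.
Chaining downward from z reaches: n, w, t, f, v, x, e, s.
Strictly between c and z are those in both lists: s — 1 element.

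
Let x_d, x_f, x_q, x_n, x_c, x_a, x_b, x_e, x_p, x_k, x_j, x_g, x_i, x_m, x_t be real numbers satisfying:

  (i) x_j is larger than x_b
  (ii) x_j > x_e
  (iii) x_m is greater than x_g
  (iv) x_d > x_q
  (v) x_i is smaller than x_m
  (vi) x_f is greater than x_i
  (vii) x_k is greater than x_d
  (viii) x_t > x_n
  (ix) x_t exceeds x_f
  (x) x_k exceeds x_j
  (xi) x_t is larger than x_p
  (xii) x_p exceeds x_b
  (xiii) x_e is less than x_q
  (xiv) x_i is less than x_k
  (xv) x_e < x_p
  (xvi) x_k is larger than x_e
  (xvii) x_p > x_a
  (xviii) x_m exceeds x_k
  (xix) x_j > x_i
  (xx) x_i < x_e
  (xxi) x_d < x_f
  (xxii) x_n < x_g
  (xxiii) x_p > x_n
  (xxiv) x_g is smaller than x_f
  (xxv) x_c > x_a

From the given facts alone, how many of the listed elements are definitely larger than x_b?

5

From x_b the given relations immediately reach x_p, x_j.
From those, x_k, x_t — 4 in total.
From those, x_m — 5 in total.
No other element is forced above x_b by the given relations, so the count is 5.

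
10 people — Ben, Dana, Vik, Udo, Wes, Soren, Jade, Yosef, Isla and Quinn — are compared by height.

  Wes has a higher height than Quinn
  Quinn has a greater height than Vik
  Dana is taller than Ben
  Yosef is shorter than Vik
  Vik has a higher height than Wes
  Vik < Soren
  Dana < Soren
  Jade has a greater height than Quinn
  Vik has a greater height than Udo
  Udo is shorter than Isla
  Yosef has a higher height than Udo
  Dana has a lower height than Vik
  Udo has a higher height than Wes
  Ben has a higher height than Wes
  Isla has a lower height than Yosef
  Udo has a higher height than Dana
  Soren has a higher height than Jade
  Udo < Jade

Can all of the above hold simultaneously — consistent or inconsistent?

Chaining the given relations yields Wes < Ben < Dana < Udo < Isla < Yosef < Vik < Quinn, so Wes < Quinn. But one relation states Quinn < Wes. These cannot both hold.

inconsistent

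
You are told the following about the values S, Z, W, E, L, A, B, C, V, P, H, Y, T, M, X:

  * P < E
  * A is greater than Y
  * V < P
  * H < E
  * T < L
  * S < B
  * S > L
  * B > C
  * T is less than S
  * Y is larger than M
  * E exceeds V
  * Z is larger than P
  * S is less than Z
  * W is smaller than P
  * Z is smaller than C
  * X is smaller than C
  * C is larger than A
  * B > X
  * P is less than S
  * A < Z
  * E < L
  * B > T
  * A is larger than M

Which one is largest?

Chaining downward from B: directly below it, T, X, S, C; then P, L, A, Z; then V, W, M, E, Y; then H.
That covers every other element, and nothing is given above B, so B is the largest.

B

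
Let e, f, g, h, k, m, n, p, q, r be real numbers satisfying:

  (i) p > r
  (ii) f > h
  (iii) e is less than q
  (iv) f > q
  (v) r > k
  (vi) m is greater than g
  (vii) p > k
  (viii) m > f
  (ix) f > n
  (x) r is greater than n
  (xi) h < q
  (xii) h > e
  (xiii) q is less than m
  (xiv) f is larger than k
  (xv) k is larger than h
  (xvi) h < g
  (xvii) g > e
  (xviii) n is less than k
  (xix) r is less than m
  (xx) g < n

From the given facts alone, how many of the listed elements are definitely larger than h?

Directly above h: g, k, q, f.
One step further: n, r, m, p (8 so far).
Nothing else is reachable above h; 8 in all.

8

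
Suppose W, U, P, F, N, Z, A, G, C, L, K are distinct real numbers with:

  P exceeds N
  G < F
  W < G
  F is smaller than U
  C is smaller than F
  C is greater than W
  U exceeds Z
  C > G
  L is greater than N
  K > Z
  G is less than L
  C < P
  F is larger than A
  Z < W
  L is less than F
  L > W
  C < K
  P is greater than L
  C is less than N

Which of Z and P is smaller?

Z

Z < W < G < C < N < L < P, by transitivity through W, G, C, N, L.
So Z < P; Z is the smaller of the two.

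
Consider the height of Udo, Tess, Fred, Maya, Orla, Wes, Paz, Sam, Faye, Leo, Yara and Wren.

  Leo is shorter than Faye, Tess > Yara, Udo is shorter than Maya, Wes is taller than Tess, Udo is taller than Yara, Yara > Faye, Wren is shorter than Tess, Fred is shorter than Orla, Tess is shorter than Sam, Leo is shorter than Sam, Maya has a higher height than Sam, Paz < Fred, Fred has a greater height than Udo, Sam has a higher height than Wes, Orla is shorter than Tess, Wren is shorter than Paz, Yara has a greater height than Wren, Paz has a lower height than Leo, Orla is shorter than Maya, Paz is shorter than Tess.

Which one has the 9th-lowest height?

The consecutive relations fix a unique order: Wren < Paz < Leo < Faye < Yara < Udo < Fred < Orla < Tess < Wes < Sam < Maya.
The 9th smallest is Tess.

Tess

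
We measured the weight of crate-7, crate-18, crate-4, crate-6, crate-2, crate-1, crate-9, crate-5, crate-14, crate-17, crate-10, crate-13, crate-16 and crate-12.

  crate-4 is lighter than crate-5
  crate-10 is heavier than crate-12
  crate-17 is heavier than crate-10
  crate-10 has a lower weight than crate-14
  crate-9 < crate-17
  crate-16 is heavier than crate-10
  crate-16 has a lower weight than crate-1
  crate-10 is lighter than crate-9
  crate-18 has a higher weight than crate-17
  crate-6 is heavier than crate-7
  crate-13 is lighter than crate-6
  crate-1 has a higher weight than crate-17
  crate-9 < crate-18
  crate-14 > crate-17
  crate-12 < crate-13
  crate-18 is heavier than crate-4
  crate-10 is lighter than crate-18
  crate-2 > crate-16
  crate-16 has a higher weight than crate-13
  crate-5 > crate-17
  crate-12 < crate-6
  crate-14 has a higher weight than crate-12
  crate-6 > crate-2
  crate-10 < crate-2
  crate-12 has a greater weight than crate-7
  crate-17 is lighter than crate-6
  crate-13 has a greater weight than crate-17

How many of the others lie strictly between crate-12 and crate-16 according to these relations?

The relations place crate-12 below crate-16. An element lies strictly between them when it is forced above crate-12 and also forced below crate-16.
Above crate-12: {crate-10, crate-9, crate-17, crate-13, crate-5, crate-2, crate-14, crate-6, crate-1, crate-18}. Below crate-16: {crate-7, crate-10, crate-9, crate-17, crate-13}.
Intersection: {crate-10, crate-9, crate-17, crate-13} — 4.

4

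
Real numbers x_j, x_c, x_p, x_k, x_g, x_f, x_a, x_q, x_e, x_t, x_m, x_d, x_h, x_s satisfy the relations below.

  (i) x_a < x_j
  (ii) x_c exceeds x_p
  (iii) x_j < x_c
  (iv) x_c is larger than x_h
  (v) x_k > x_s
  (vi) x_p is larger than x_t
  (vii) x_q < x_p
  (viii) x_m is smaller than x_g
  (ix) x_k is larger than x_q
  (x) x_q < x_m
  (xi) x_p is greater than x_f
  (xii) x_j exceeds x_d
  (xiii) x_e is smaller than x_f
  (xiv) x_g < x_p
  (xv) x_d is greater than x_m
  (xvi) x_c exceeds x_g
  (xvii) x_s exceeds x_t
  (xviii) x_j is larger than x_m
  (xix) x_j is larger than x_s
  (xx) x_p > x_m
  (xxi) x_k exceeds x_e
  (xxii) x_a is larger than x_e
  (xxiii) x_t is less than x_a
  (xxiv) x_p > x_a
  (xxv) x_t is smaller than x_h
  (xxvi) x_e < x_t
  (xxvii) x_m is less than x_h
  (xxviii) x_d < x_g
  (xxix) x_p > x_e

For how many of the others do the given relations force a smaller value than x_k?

From x_k the given relations immediately reach x_e, x_q, x_s.
From those, x_t — 4 in total.
No other element is forced below x_k by the given relations, so the count is 4.

4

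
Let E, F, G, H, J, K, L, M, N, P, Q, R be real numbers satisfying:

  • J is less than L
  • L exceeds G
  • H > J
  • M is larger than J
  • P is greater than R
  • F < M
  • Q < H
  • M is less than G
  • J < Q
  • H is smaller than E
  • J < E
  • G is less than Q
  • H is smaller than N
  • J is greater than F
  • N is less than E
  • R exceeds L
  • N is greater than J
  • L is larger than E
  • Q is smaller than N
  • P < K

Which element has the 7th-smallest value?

The consecutive relations fix a unique order: F < J < M < G < Q < H < N < E < L < R < P < K.
Counting 7 from the smallest end gives N.

N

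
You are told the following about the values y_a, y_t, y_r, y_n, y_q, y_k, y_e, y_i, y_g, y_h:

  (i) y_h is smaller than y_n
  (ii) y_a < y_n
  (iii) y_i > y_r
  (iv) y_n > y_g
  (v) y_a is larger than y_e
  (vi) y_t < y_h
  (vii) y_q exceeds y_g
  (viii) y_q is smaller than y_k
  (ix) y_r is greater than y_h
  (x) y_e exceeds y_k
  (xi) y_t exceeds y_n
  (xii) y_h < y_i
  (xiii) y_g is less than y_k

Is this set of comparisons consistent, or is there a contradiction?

inconsistent

Chaining the given relations yields y_n < y_t < y_h, so y_n < y_h. But one relation states y_h < y_n. These cannot both hold.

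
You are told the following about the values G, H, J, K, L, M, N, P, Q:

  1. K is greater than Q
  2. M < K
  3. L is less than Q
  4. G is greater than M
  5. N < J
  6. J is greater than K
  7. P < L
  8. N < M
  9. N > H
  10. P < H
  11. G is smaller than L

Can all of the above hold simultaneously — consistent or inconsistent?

The single ordering P < H < N < M < G < L < Q < K < J satisfies every listed relation, so no contradiction arises.

consistent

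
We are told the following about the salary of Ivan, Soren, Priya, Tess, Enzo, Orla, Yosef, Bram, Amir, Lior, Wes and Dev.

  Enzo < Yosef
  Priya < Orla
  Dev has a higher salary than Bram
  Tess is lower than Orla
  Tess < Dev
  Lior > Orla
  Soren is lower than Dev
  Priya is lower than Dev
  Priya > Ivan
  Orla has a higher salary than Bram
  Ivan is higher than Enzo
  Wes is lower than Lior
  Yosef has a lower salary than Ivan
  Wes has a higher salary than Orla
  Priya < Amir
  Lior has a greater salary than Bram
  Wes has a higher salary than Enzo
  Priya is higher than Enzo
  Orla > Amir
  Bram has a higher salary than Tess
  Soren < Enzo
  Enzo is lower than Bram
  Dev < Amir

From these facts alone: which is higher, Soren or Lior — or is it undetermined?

Link the given pairs in sequence: Soren < Enzo; Enzo < Yosef; Yosef < Ivan; Ivan < Priya; Priya < Dev; Dev < Amir; Amir < Orla; Orla < Wes; Wes < Lior.
Together: Soren < Enzo < Yosef < Ivan < Priya < Dev < Amir < Orla < Wes < Lior.
So Lior is higher.

Lior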